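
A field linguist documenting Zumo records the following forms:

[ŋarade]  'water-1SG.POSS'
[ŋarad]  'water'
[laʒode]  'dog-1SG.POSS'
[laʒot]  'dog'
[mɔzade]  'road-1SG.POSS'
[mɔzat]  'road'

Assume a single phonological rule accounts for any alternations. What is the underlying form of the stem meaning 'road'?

/mɔzat/

In [mɔzade] and [mɔzat] the final segment of 'road' alternates: [d] ~ [t].
But 'water' keeps [d] in both environments ([ŋarade], [ŋarad]), so there is no rule changing /d/ to [t] in isolation.
The alternation reflects intervocalic voicing: voiceless stops become voiced between vowels. /t/ is underlying.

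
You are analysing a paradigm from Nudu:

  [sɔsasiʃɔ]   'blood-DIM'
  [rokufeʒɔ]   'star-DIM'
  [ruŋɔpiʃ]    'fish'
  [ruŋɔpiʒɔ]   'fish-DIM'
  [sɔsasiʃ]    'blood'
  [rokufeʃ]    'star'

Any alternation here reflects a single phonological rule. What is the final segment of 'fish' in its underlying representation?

'fish' shows [ʃ] ~ [ʒ] at the end of the stem ([ruŋɔpiʃ] vs [ruŋɔpiʒɔ]).
But 'blood' keeps [ʃ] in both environments ([sɔsasiʃ], [sɔsasiʃɔ]), so there is no rule changing /ʃ/ to [ʒ] before the DIM suffix.
The alternation reflects word-final obstruent devoicing: voiced obstruents become voiceless word-finally. /ʒ/ is underlying.

/ʒ/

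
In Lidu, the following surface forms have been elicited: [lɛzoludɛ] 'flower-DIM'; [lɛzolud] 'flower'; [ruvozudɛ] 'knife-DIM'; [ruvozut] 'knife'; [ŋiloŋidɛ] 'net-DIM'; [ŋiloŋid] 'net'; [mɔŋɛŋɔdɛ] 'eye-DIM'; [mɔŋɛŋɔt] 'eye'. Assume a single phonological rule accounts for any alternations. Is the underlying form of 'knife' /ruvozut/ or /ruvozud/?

The stem for 'knife' ends in [d] in [ruvozudɛ] but [t] in [ruvozut].
Compare 'flower', with invariant [d] in [lɛzoludɛ] and [lɛzolud]: an analysis with underlying /d/ and a rule producing [t] in isolation would wrongly predict alternation here too.
The underlying segment must be /t/; voiceless stops become voiced between vowels, yielding [d] there.

/ruvozut/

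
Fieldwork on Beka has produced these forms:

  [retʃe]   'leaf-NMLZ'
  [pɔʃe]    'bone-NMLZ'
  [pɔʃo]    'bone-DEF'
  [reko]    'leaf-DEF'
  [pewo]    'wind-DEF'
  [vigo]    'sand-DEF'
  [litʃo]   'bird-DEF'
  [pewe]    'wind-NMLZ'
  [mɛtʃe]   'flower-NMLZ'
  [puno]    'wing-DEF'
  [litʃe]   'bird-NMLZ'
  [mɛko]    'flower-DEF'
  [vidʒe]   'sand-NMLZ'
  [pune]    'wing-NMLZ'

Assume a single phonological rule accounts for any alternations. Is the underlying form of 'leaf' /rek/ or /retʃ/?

'leaf' shows [k] ~ [tʃ] at the end of the stem ([reko] vs [retʃe]).
Compare 'bird', with invariant [tʃ] in [litʃo] and [litʃe]: an analysis with underlying /tʃ/ and a rule producing [k] before the DEF suffix would wrongly predict alternation here too.
The alternation reflects palatalization before a front vowel: /k/ and /g/ become palato-alveolar [tʃ] and [dʒ] before a front vowel. /k/ is underlying.

/rek/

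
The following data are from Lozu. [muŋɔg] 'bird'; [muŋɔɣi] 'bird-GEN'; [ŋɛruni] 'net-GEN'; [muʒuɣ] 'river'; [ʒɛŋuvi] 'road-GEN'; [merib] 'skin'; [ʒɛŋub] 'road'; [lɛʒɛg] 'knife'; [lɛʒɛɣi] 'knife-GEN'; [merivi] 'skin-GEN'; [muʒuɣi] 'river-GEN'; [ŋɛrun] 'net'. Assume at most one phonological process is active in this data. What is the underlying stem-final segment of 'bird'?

The root 'bird' surfaces as [muŋɔɣi] and [muŋɔg], with a stem-final [ɣ] ~ [g] alternation.
But 'river' keeps [ɣ] in both environments ([muʒuɣi], [muʒuɣ]), so there is no rule changing /ɣ/ to [g] in isolation.
Therefore /g/ is basic and [ɣ] is derived by intervocalic spirantization (voiced stops become fricatives between vowels).

/g/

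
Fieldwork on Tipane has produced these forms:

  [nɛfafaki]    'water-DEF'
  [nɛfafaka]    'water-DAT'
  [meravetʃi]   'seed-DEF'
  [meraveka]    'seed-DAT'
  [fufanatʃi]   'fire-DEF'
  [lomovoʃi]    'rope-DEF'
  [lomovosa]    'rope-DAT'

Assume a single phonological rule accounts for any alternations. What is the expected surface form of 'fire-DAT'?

In [meravetʃi] and [meraveka] the final segment of 'seed' alternates: [tʃ] ~ [k].
If /k/ were underlying and a rule turned it into [tʃ] before the DEF suffix, 'water' would also alternate; but it has [k] in both [nɛfafaki] and [nɛfafaka].
Therefore /tʃ/ is basic and [k] is derived by depalatalization (palato-alveolar /tʃ/ and /ʃ/ become [k] and [s] when no front vowel follows).
From [fufanatʃi] the stem 'fire' is /fufanatʃ/; when no front vowel follows this yields [fufanaka].

[fufanaka]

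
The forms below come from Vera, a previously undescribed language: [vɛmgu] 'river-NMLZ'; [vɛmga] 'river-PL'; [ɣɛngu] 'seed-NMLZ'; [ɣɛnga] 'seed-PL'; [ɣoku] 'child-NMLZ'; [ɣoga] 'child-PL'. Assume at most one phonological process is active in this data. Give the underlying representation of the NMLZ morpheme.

The NMLZ morpheme has two allomorphs, [-gu] and [-ku].
By contrast the PL suffix keeps its initial [g] throughout — that segment must be underlying.
The NMLZ suffix is therefore /-ku/ underlyingly, with post-nasal voicing: voiceless stops become voiced after a nasal.

/-ku/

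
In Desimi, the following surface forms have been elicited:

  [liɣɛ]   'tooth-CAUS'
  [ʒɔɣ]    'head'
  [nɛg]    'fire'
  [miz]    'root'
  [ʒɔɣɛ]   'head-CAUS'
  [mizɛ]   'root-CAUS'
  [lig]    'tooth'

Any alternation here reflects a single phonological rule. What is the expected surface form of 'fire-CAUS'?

'tooth' shows [ɣ] ~ [g] at the end of the stem ([liɣɛ] vs [lig]).
But 'head' keeps [ɣ] in both environments ([ʒɔɣɛ], [ʒɔɣ]), so there is no rule changing /ɣ/ to [g] in isolation.
So /g/ is underlying, and a rule of intervocalic spirantization — voiced stops become fricatives between vowels — gives [ɣ].
From [nɛg] the stem 'fire' is /nɛg/; between vowels this yields [nɛɣɛ].

[nɛɣɛ]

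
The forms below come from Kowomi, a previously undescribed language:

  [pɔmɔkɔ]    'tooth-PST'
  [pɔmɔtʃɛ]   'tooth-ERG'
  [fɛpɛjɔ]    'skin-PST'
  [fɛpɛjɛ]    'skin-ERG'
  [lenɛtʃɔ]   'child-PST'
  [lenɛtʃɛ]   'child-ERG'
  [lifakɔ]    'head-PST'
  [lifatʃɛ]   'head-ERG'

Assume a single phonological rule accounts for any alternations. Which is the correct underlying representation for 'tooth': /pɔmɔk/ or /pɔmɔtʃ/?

'tooth' shows [k] ~ [tʃ] at the end of the stem ([pɔmɔkɔ] vs [pɔmɔtʃɛ]).
Compare 'child', with invariant [tʃ] in [lenɛtʃɔ] and [lenɛtʃɛ]: an analysis with underlying /tʃ/ and a rule producing [k] before the PST suffix would wrongly predict alternation here too.
Therefore /k/ is basic and [tʃ] is derived by palatalization before a front vowel (/k/ becomes palato-alveolar [tʃ] before a front vowel).

/pɔmɔk/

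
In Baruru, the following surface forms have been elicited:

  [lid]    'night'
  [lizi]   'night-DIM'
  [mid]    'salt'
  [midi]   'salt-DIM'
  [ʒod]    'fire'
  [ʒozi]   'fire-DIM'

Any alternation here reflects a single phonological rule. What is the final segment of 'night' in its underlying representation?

'night' shows [d] ~ [z] at the end of the stem ([lid] vs [lizi]).
But 'salt' keeps [d] in both environments ([mid], [midi]), so there is no rule changing /d/ to [z] before the DIM suffix.
So /z/ is underlying, and a rule of word-final hardening — voiced fricatives become stops word-finally — gives [d].

/z/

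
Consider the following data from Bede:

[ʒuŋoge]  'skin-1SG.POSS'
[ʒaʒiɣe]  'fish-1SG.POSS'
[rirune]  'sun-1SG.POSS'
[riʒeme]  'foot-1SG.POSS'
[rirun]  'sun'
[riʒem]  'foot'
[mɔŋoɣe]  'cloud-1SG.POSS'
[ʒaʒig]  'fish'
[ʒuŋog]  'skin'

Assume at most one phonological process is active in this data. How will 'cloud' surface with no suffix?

[mɔŋog]

'fish' shows [g] ~ [ɣ] at the end of the stem ([ʒaʒig] vs [ʒaʒiɣe]).
If /g/ were underlying and a rule turned it into [ɣ] before the 1SG.POSS suffix, 'skin' would also alternate; but it has [g] in both [ʒuŋog] and [ʒuŋoge].
So /ɣ/ is underlying, and a rule of word-final hardening — voiced fricatives become stops word-finally — gives [g].
From [mɔŋoɣe] the stem 'cloud' is /mɔŋoɣ/; word-finally this yields [mɔŋog].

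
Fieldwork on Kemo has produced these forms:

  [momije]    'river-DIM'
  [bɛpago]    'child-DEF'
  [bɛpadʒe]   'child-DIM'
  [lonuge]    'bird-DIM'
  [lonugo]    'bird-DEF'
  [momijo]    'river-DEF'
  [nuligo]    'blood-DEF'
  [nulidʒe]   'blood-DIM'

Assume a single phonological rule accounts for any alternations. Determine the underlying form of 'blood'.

The stem for 'blood' ends in [dʒ] in [nulidʒe] but [g] in [nuligo].
But 'bird' keeps [g] in both environments ([lonuge], [lonugo]), so there is no rule changing /g/ to [dʒ] before the DIM suffix.
So /dʒ/ is underlying, and a rule of depalatalization — palato-alveolar /dʒ/ becomes [g] when no front vowel follows — gives [g].
So 'blood' = /nulidʒ/.

/nulidʒ/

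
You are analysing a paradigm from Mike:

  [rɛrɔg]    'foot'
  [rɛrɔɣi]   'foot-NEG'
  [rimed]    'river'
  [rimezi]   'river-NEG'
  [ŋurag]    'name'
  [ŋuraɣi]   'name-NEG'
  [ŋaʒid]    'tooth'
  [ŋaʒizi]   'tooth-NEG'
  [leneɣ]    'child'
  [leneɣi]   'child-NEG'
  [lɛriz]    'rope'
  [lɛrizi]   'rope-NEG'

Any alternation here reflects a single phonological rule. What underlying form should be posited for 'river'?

/rimed/

'river' shows [d] ~ [z] at the end of the stem ([rimed] vs [rimezi]).
But 'rope' keeps [z] in both environments ([lɛriz], [lɛrizi]), so there is no rule changing /z/ to [d] in isolation.
So /d/ is underlying, and a rule of intervocalic spirantization — voiced stops become fricatives between vowels — gives [z].
The underlying form of 'river' is therefore /rimed/.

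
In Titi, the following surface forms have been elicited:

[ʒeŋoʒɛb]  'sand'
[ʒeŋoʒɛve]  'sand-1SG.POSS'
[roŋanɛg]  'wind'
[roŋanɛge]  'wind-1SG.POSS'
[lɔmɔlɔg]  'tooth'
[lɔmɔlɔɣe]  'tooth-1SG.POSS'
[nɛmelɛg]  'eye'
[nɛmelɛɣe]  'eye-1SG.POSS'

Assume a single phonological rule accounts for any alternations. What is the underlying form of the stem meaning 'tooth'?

'tooth' shows [g] ~ [ɣ] at the end of the stem ([lɔmɔlɔg] vs [lɔmɔlɔɣe]).
But 'wind' keeps [g] in both environments ([roŋanɛg], [roŋanɛge]), so there is no rule changing /g/ to [ɣ] before the 1SG.POSS suffix.
So /ɣ/ is underlying, and a rule of word-final hardening — voiced fricatives become stops word-finally — gives [g].

/lɔmɔlɔɣ/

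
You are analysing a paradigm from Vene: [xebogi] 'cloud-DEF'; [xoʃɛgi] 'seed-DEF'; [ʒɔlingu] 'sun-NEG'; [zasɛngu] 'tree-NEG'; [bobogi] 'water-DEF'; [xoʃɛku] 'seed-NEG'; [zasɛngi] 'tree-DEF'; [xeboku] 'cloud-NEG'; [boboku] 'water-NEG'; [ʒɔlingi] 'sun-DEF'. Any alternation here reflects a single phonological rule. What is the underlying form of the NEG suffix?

/-ku/

The NEG morpheme has two allomorphs, [-gu] and [-ku].
By contrast the DEF suffix keeps its initial [g] throughout — that segment must be underlying.
So the underlying form is /-ku/, and voiceless stops become voiced after a nasal.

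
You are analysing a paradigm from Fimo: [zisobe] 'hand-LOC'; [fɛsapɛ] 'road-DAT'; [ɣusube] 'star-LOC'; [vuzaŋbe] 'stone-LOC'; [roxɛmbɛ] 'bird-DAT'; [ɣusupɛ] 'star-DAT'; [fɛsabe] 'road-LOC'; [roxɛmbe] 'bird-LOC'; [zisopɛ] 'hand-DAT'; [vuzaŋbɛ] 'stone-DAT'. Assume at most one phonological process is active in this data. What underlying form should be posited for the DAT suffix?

/-pɛ/

The DAT morpheme has two allomorphs, [-bɛ] and [-pɛ].
The LOC suffix, which begins with [b], is invariant after every stem; so [b] is not altered by any rule here.
The DAT suffix is therefore /-pɛ/ underlyingly, with post-nasal voicing: voiceless stops become voiced after a nasal.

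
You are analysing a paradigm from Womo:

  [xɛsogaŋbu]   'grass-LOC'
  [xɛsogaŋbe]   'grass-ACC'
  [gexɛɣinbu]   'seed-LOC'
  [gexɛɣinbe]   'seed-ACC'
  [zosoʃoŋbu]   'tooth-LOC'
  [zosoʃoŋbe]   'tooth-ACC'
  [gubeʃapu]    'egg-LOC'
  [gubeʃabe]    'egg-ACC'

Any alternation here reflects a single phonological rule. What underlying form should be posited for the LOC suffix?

/-pu/

The LOC suffix surfaces as [-bu] and [-pu], depending on the final segment of the stem.
By contrast the ACC suffix keeps its initial [b] throughout — that segment must be underlying.
The LOC suffix is therefore /-pu/ underlyingly, with post-nasal voicing: voiceless stops become voiced after a nasal.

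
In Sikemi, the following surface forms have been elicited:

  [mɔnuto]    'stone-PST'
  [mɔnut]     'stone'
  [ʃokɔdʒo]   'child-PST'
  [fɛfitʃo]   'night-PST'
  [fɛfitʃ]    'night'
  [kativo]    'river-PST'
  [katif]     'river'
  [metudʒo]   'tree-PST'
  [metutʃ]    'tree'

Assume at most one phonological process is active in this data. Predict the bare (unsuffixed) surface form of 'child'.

[ʃokɔtʃ]

The stem for 'tree' ends in [dʒ] in [metudʒo] but [tʃ] in [metutʃ].
Compare 'night', with invariant [tʃ] in [fɛfitʃo] and [fɛfitʃ]: an analysis with underlying /tʃ/ and a rule producing [dʒ] before the PST suffix would wrongly predict alternation here too.
The alternation reflects word-final obstruent devoicing: voiced obstruents become voiceless word-finally. /dʒ/ is underlying.
From [ʃokɔdʒo] the stem 'child' is /ʃokɔdʒ/; word-finally this yields [ʃokɔtʃ].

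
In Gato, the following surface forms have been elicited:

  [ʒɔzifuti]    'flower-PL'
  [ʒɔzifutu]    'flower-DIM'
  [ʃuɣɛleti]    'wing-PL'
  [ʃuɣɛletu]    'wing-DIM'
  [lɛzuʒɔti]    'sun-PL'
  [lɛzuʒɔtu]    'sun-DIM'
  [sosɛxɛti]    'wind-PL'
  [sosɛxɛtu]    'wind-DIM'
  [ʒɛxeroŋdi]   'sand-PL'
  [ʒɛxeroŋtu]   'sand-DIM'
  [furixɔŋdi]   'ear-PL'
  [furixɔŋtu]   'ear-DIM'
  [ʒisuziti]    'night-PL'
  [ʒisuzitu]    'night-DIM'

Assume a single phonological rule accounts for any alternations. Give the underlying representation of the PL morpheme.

/-di/

The PL suffix surfaces as [-di] and [-ti], depending on the final segment of the stem.
The DIM suffix, which begins with [t], is invariant after every stem; so [t] is not altered by any rule here.
So the underlying form is /-di/, and voiced stops become voiceless after a vowel.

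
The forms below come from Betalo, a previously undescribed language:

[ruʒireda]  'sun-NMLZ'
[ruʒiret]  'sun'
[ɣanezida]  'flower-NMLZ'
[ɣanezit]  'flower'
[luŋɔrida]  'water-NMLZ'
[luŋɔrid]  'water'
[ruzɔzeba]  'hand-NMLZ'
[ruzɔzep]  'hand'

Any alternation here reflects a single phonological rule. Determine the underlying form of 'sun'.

The root 'sun' surfaces as [ruʒireda] and [ruʒiret], with a stem-final [d] ~ [t] alternation.
If /d/ were underlying and a rule turned it into [t] in isolation, 'water' would also alternate; but it has [d] in both [luŋɔrida] and [luŋɔrid].
The alternation reflects intervocalic voicing: voiceless stops become voiced between vowels. /t/ is underlying.
So 'sun' = /ruʒiret/.

/ruʒiret/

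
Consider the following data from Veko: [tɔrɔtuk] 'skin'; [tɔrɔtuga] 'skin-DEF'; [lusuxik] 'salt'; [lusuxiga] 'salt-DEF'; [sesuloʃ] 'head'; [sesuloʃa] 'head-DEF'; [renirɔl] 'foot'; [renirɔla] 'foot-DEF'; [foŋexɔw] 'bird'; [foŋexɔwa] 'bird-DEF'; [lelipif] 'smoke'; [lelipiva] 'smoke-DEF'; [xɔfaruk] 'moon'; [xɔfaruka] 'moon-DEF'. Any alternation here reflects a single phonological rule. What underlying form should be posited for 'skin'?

/tɔrɔtug/

In [tɔrɔtuk] and [tɔrɔtuga] the final segment of 'skin' alternates: [k] ~ [g].
If /k/ were underlying and a rule turned it into [g] before the DEF suffix, 'moon' would also alternate; but it has [k] in both [xɔfaruk] and [xɔfaruka].
The underlying segment must be /g/; voiced obstruents become voiceless word-finally, yielding [k] there.
The underlying form of 'skin' is therefore /tɔrɔtug/.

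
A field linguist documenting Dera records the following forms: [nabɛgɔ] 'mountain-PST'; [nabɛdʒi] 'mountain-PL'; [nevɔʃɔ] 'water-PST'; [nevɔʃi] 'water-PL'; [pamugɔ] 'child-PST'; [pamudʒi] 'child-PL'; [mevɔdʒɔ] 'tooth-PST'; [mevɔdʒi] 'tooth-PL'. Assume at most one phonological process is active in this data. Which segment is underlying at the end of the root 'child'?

/g/

The root 'child' surfaces as [pamugɔ] and [pamudʒi], with a stem-final [g] ~ [dʒ] alternation.
But 'tooth' keeps [dʒ] in both environments ([mevɔdʒɔ], [mevɔdʒi]), so there is no rule changing /dʒ/ to [g] before the PST suffix.
Therefore /g/ is basic and [dʒ] is derived by palatalization before a front vowel (/g/ becomes palato-alveolar [dʒ] before a front vowel).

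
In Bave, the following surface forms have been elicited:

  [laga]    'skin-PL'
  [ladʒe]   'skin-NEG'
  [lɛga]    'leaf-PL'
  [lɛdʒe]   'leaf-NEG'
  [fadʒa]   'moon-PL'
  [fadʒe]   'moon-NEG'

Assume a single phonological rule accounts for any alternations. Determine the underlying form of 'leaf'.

In [lɛga] and [lɛdʒe] the final segment of 'leaf' alternates: [g] ~ [dʒ].
Compare 'moon', with invariant [dʒ] in [fadʒa] and [fadʒe]: an analysis with underlying /dʒ/ and a rule producing [g] before the PL suffix would wrongly predict alternation here too.
Therefore /g/ is basic and [dʒ] is derived by palatalization before a front vowel (/g/ becomes palato-alveolar [dʒ] before a front vowel).
So 'leaf' = /lɛg/.

/lɛg/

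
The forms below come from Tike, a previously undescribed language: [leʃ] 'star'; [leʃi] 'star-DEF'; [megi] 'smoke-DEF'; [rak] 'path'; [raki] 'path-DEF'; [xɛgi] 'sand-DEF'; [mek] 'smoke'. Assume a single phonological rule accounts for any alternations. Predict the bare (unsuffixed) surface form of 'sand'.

[xɛk]

In [megi] and [mek] the final segment of 'smoke' alternates: [g] ~ [k].
The stem 'path' ([raki], [rak]) shows [k] unchanged in both environments, so [k] cannot be basic with [g] derived before the DEF suffix.
So /g/ is underlying, and a rule of word-final obstruent devoicing — voiced obstruents become voiceless word-finally — gives [k].
From [xɛgi] the stem 'sand' is /xɛg/; word-finally this yields [xɛk].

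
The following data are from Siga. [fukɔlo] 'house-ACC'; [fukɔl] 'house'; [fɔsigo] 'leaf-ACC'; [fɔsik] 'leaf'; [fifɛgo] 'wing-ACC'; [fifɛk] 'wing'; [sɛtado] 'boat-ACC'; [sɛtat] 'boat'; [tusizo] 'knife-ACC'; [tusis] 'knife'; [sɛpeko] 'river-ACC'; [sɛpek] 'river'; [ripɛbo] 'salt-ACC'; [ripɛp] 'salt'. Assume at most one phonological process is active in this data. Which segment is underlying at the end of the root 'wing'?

The root 'wing' surfaces as [fifɛgo] and [fifɛk], with a stem-final [g] ~ [k] alternation.
But 'river' keeps [k] in both environments ([sɛpeko], [sɛpek]), so there is no rule changing /k/ to [g] before the ACC suffix.
Therefore /g/ is basic and [k] is derived by word-final obstruent devoicing (voiced obstruents become voiceless word-finally).

/g/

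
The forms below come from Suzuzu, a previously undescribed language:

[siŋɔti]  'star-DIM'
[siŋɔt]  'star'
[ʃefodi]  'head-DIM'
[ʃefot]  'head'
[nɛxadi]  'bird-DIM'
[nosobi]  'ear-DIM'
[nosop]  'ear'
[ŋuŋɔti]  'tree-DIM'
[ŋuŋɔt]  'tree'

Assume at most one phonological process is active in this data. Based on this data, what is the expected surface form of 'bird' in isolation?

The stem for 'head' ends in [d] in [ʃefodi] but [t] in [ʃefot].
Compare 'star', with invariant [t] in [siŋɔti] and [siŋɔt]: an analysis with underlying /t/ and a rule producing [d] before the DIM suffix would wrongly predict alternation here too.
So /d/ is underlying, and a rule of word-final obstruent devoicing — voiced obstruents become voiceless word-finally — gives [t].
The one attested form of 'bird', [nɛxadi], shows underlying /nɛxad/. Applying the same rule word-finally gives [nɛxat].

[nɛxat]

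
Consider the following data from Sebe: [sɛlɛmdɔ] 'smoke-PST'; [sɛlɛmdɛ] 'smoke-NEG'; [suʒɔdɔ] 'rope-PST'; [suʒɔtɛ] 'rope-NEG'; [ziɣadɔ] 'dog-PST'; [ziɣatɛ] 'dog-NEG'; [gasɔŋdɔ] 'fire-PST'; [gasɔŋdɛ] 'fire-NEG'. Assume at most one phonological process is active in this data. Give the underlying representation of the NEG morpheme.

The NEG morpheme has two allomorphs, [-dɛ] and [-tɛ].
By contrast the PST suffix keeps its initial [d] throughout — that segment must be underlying.
So the underlying form is /-tɛ/, and voiceless stops become voiced after a nasal.

/-tɛ/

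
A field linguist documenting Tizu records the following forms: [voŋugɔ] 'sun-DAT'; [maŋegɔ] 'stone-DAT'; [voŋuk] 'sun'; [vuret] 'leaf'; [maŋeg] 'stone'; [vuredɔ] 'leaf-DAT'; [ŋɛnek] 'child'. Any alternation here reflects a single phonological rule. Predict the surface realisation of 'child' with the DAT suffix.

[ŋɛnegɔ]

The stem for 'sun' ends in [k] in [voŋuk] but [g] in [voŋugɔ].
The stem 'stone' ([maŋeg], [maŋegɔ]) shows [g] unchanged in both environments, so [g] cannot be basic with [k] derived in isolation.
The underlying segment must be /k/; voiceless stops become voiced between vowels, yielding [g] there.
The one attested form of 'child', [ŋɛnek], shows underlying /ŋɛnek/. Applying the same rule between vowels gives [ŋɛnegɔ].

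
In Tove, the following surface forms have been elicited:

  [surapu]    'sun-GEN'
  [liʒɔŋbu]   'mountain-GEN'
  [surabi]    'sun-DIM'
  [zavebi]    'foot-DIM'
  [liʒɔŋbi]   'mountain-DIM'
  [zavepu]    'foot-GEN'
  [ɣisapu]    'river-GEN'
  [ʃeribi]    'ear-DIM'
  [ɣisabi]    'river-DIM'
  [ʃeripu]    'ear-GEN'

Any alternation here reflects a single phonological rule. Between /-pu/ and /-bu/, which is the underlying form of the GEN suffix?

The GEN suffix surfaces as [-bu] and [-pu], depending on the final segment of the stem.
The DIM suffix, which begins with [b], is invariant after every stem; so [b] is not altered by any rule here.
So the underlying form is /-pu/, and voiceless stops become voiced after a nasal.

/-pu/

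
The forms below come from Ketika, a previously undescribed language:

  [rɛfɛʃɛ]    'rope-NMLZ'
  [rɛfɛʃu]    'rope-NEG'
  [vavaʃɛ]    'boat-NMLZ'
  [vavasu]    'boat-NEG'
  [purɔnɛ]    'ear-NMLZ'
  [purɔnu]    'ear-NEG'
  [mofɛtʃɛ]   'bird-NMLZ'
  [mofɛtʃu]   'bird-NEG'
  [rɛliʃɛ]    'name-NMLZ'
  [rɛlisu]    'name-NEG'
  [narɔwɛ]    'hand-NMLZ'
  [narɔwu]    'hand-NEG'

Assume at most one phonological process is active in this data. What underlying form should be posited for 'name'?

/rɛlis/

In [rɛliʃɛ] and [rɛlisu] the final segment of 'name' alternates: [ʃ] ~ [s].
If /ʃ/ were underlying and a rule turned it into [s] before the NEG suffix, 'rope' would also alternate; but it has [ʃ] in both [rɛfɛʃɛ] and [rɛfɛʃu].
Therefore /s/ is basic and [ʃ] is derived by palatalization before a front vowel (/s/ becomes palato-alveolar [ʃ] before a front vowel).
The underlying form of 'name' is therefore /rɛlis/.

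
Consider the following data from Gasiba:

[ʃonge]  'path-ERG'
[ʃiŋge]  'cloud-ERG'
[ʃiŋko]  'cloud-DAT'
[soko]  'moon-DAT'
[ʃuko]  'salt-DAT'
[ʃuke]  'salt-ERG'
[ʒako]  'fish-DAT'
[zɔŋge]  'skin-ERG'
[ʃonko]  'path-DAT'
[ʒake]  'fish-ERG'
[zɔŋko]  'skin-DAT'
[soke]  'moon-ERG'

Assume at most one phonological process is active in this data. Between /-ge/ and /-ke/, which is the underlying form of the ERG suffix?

/-ge/

The ERG morpheme has two allomorphs, [-ge] and [-ke].
The DAT suffix, which begins with [k], is invariant after every stem; so [k] is not altered by any rule here.
The ERG suffix is therefore /-ge/ underlyingly, with post-vocalic devoicing: voiced stops become voiceless after a vowel.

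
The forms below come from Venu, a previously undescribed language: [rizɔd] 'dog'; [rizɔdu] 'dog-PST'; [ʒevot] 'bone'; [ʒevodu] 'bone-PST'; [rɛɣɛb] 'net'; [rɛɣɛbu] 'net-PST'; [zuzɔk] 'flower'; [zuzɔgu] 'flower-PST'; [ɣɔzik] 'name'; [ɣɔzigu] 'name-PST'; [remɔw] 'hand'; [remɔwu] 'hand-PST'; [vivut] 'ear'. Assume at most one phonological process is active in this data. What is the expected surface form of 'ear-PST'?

[vivudu]

The root 'bone' surfaces as [ʒevot] and [ʒevodu], with a stem-final [t] ~ [d] alternation.
If /d/ were underlying and a rule turned it into [t] in isolation, 'dog' would also alternate; but it has [d] in both [rizɔd] and [rizɔdu].
The alternation reflects intervocalic voicing: voiceless stops become voiced between vowels. /t/ is underlying.
The one attested form of 'ear', [vivut], shows underlying /vivut/. Applying the same rule between vowels gives [vivudu].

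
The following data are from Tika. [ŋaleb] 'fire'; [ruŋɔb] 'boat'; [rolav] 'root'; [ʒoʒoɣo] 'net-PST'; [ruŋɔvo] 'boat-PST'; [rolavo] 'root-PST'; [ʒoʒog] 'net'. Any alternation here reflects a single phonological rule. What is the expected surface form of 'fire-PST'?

[ŋalevo]

The root 'boat' surfaces as [ruŋɔvo] and [ruŋɔb], with a stem-final [v] ~ [b] alternation.
If /v/ were underlying and a rule turned it into [b] in isolation, 'root' would also alternate; but it has [v] in both [rolavo] and [rolav].
Therefore /b/ is basic and [v] is derived by intervocalic spirantization (voiced stops become fricatives between vowels).
The one attested form of 'fire', [ŋaleb], shows underlying /ŋaleb/. Applying the same rule between vowels gives [ŋalevo].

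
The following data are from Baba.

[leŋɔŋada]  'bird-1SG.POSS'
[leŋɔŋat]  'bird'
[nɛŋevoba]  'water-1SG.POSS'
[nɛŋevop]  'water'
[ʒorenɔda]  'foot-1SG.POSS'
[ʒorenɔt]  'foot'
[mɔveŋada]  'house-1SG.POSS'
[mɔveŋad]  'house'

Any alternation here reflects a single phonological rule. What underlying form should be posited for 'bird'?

/leŋɔŋat/

The root 'bird' surfaces as [leŋɔŋada] and [leŋɔŋat], with a stem-final [d] ~ [t] alternation.
The stem 'house' ([mɔveŋada], [mɔveŋad]) shows [d] unchanged in both environments, so [d] cannot be basic with [t] derived in isolation.
The alternation reflects intervocalic voicing: voiceless stops become voiced between vowels. /t/ is underlying.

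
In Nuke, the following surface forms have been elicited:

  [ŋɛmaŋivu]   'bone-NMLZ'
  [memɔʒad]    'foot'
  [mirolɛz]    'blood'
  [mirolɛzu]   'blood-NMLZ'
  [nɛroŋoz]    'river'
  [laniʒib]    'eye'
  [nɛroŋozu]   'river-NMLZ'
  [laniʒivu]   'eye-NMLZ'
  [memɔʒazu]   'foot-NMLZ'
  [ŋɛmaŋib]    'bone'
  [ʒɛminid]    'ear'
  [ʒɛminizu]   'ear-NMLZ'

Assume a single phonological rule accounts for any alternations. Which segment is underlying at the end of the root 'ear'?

/d/

In [ʒɛminizu] and [ʒɛminid] the final segment of 'ear' alternates: [z] ~ [d].
Compare 'blood', with invariant [z] in [mirolɛzu] and [mirolɛz]: an analysis with underlying /z/ and a rule producing [d] in isolation would wrongly predict alternation here too.
So /d/ is underlying, and a rule of intervocalic spirantization — voiced stops become fricatives between vowels — gives [z].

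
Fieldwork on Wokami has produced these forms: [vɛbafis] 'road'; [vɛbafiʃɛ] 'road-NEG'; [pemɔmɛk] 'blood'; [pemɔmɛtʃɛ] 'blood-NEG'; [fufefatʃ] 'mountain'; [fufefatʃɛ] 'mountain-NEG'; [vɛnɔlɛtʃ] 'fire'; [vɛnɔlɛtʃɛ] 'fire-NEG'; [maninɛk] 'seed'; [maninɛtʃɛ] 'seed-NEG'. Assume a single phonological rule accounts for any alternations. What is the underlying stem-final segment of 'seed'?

The stem for 'seed' ends in [k] in [maninɛk] but [tʃ] in [maninɛtʃɛ].
Compare 'mountain', with invariant [tʃ] in [fufefatʃ] and [fufefatʃɛ]: an analysis with underlying /tʃ/ and a rule producing [k] in isolation would wrongly predict alternation here too.
The underlying segment must be /k/; /k/ and /s/ become palato-alveolar [tʃ] and [ʃ] before a front vowel, yielding [tʃ] there.

/k/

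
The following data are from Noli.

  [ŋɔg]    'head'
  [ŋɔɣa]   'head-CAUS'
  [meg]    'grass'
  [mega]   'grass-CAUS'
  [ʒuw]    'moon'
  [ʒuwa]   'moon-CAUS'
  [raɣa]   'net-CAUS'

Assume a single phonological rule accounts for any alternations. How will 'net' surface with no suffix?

'head' shows [g] ~ [ɣ] at the end of the stem ([ŋɔg] vs [ŋɔɣa]).
If /g/ were underlying and a rule turned it into [ɣ] before the CAUS suffix, 'grass' would also alternate; but it has [g] in both [meg] and [mega].
So /ɣ/ is underlying, and a rule of word-final hardening — voiced fricatives become stops word-finally — gives [g].
The one attested form of 'net', [raɣa], shows underlying /raɣ/. Applying the same rule word-finally gives [rag].

[rag]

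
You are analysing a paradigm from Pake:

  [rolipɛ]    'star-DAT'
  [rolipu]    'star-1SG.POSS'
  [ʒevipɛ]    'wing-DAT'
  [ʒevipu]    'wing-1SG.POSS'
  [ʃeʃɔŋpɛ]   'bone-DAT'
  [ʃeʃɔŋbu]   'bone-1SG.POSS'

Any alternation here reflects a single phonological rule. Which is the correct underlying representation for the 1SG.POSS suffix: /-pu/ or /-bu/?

/-bu/

The 1SG.POSS morpheme has two allomorphs, [-bu] and [-pu].
The DAT suffix, which begins with [p], is invariant after every stem; so [p] is not altered by any rule here.
The 1SG.POSS suffix is therefore /-bu/ underlyingly, with post-vocalic devoicing: voiced stops become voiceless after a vowel.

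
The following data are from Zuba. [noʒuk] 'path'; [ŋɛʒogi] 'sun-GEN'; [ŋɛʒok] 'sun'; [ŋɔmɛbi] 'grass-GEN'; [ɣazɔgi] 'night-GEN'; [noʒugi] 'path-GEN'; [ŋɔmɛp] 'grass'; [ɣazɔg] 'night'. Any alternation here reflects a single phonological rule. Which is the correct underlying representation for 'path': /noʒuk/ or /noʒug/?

/noʒuk/

'path' shows [k] ~ [g] at the end of the stem ([noʒuk] vs [noʒugi]).
But 'night' keeps [g] in both environments ([ɣazɔg], [ɣazɔgi]), so there is no rule changing /g/ to [k] in isolation.
So /k/ is underlying, and a rule of intervocalic voicing — voiceless stops become voiced between vowels — gives [g].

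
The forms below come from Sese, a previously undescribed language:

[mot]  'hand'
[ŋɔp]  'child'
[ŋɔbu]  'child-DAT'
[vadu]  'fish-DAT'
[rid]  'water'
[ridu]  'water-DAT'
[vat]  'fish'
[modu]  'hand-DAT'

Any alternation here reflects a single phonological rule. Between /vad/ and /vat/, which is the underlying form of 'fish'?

The stem for 'fish' ends in [d] in [vadu] but [t] in [vat].
If /d/ were underlying and a rule turned it into [t] in isolation, 'water' would also alternate; but it has [d] in both [ridu] and [rid].
The underlying segment must be /t/; voiceless stops become voiced between vowels, yielding [d] there.

/vat/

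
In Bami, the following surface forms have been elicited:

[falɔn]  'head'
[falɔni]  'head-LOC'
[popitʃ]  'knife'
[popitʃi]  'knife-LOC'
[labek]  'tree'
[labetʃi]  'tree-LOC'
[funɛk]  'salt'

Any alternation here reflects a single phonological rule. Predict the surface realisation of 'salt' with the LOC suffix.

The root 'tree' surfaces as [labek] and [labetʃi], with a stem-final [k] ~ [tʃ] alternation.
If /tʃ/ were underlying and a rule turned it into [k] in isolation, 'knife' would also alternate; but it has [tʃ] in both [popitʃ] and [popitʃi].
The alternation reflects palatalization before a front vowel: /k/ becomes palato-alveolar [tʃ] before a front vowel. /k/ is underlying.
From [funɛk] the stem 'salt' is /funɛk/; before a front vowel this yields [funɛtʃi].

[funɛtʃi]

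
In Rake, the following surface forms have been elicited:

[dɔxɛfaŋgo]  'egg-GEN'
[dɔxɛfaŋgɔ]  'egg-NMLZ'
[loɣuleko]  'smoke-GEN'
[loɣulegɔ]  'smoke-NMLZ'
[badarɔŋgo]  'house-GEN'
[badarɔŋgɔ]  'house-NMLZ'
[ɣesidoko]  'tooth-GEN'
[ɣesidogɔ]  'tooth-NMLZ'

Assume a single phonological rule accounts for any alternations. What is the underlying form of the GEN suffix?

The GEN suffix surfaces as [-go] and [-ko], depending on the final segment of the stem.
The NMLZ suffix, which begins with [g], is invariant after every stem; so [g] is not altered by any rule here.
The GEN suffix is therefore /-ko/ underlyingly, with post-nasal voicing: voiceless stops become voiced after a nasal.

/-ko/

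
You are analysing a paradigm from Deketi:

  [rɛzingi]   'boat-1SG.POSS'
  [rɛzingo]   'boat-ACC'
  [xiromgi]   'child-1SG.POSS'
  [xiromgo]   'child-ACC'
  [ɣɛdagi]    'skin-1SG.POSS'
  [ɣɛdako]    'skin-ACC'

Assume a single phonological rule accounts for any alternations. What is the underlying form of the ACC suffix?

/-ko/

The ACC morpheme has two allomorphs, [-go] and [-ko].
The 1SG.POSS suffix, which begins with [g], is invariant after every stem; so [g] is not altered by any rule here.
The ACC suffix is therefore /-ko/ underlyingly, with post-nasal voicing: voiceless stops become voiced after a nasal.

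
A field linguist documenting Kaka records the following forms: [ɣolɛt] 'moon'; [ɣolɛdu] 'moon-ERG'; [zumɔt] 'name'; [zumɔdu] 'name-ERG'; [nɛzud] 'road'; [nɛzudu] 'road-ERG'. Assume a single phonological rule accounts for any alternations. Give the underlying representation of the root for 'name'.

In [zumɔt] and [zumɔdu] the final segment of 'name' alternates: [t] ~ [d].
The stem 'road' ([nɛzud], [nɛzudu]) shows [d] unchanged in both environments, so [d] cannot be basic with [t] derived in isolation.
The underlying segment must be /t/; voiceless stops become voiced between vowels, yielding [d] there.
Hence 'name' is /zumɔt/ underlyingly.

/zumɔt/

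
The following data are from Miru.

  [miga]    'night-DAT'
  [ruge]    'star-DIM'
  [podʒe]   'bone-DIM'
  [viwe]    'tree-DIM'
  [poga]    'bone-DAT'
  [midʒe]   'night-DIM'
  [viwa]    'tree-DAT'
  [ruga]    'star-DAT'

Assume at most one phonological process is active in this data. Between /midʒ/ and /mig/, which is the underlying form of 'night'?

The root 'night' surfaces as [midʒe] and [miga], with a stem-final [dʒ] ~ [g] alternation.
If /g/ were underlying and a rule turned it into [dʒ] before the DIM suffix, 'star' would also alternate; but it has [g] in both [ruge] and [ruga].
The underlying segment must be /dʒ/; palato-alveolar /dʒ/ becomes [g] when no front vowel follows, yielding [g] there.

/midʒ/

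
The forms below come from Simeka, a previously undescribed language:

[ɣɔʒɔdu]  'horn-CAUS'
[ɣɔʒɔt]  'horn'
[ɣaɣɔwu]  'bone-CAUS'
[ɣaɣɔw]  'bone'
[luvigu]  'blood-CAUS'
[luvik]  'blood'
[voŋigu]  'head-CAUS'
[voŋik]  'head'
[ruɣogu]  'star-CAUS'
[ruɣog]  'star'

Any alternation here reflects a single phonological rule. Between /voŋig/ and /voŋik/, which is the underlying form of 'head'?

In [voŋigu] and [voŋik] the final segment of 'head' alternates: [g] ~ [k].
If /g/ were underlying and a rule turned it into [k] in isolation, 'star' would also alternate; but it has [g] in both [ruɣogu] and [ruɣog].
So /k/ is underlying, and a rule of intervocalic voicing — voiceless stops become voiced between vowels — gives [g].

/voŋik/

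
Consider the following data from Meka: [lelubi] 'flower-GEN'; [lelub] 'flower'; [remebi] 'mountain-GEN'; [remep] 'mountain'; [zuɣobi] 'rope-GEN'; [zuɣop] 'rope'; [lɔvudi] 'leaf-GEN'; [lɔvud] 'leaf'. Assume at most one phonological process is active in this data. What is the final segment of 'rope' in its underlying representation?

The stem for 'rope' ends in [b] in [zuɣobi] but [p] in [zuɣop].
Compare 'flower', with invariant [b] in [lelubi] and [lelub]: an analysis with underlying /b/ and a rule producing [p] in isolation would wrongly predict alternation here too.
So /p/ is underlying, and a rule of intervocalic voicing — voiceless stops become voiced between vowels — gives [b].

/p/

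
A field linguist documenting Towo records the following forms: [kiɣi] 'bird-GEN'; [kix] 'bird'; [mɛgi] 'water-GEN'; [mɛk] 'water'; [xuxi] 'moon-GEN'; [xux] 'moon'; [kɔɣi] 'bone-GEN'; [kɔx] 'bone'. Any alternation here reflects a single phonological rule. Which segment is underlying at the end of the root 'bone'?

/ɣ/

'bone' shows [ɣ] ~ [x] at the end of the stem ([kɔɣi] vs [kɔx]).
Compare 'moon', with invariant [x] in [xuxi] and [xux]: an analysis with underlying /x/ and a rule producing [ɣ] before the GEN suffix would wrongly predict alternation here too.
Therefore /ɣ/ is basic and [x] is derived by word-final obstruent devoicing (voiced obstruents become voiceless word-finally).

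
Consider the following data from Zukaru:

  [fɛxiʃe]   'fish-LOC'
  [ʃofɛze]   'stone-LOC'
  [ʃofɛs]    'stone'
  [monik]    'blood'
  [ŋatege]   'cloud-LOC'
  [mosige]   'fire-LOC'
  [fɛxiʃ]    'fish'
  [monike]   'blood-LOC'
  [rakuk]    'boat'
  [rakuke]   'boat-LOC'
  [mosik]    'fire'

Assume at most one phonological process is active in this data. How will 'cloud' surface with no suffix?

[ŋatek]

The root 'fire' surfaces as [mosige] and [mosik], with a stem-final [g] ~ [k] alternation.
But 'blood' keeps [k] in both environments ([monike], [monik]), so there is no rule changing /k/ to [g] before the LOC suffix.
Therefore /g/ is basic and [k] is derived by word-final obstruent devoicing (voiced obstruents become voiceless word-finally).
From [ŋatege] the stem 'cloud' is /ŋateg/; word-finally this yields [ŋatek].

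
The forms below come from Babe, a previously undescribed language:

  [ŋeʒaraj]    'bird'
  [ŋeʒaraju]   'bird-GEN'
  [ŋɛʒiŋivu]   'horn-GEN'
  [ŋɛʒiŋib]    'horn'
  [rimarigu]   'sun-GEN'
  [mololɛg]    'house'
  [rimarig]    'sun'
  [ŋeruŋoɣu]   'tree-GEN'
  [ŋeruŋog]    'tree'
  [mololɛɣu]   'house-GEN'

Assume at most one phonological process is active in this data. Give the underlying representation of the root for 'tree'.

The stem for 'tree' ends in [g] in [ŋeruŋog] but [ɣ] in [ŋeruŋoɣu].
The stem 'sun' ([rimarig], [rimarigu]) shows [g] unchanged in both environments, so [g] cannot be basic with [ɣ] derived before the GEN suffix.
So /ɣ/ is underlying, and a rule of word-final hardening — voiced fricatives become stops word-finally — gives [g].
Hence 'tree' is /ŋeruŋoɣ/ underlyingly.

/ŋeruŋoɣ/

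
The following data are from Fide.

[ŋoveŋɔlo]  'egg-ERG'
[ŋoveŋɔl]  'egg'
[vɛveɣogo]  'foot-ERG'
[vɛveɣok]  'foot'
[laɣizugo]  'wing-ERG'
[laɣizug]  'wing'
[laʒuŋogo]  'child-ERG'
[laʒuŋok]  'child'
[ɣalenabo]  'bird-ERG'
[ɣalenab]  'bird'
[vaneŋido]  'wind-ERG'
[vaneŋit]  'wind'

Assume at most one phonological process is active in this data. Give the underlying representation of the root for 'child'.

'child' shows [g] ~ [k] at the end of the stem ([laʒuŋogo] vs [laʒuŋok]).
If /g/ were underlying and a rule turned it into [k] in isolation, 'wing' would also alternate; but it has [g] in both [laɣizugo] and [laɣizug].
So /k/ is underlying, and a rule of intervocalic voicing — voiceless stops become voiced between vowels — gives [g].

/laʒuŋok/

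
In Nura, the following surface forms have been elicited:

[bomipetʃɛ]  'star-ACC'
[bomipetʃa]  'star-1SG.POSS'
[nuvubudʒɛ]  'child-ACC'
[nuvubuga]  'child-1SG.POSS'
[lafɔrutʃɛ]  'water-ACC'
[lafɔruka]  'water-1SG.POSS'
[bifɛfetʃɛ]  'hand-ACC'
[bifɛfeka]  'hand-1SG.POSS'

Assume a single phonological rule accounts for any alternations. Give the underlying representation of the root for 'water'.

'water' shows [tʃ] ~ [k] at the end of the stem ([lafɔrutʃɛ] vs [lafɔruka]).
Compare 'star', with invariant [tʃ] in [bomipetʃɛ] and [bomipetʃa]: an analysis with underlying /tʃ/ and a rule producing [k] before the 1SG.POSS suffix would wrongly predict alternation here too.
Therefore /k/ is basic and [tʃ] is derived by palatalization before a front vowel (/k/ and /g/ become palato-alveolar [tʃ] and [dʒ] before a front vowel).
Hence 'water' is /lafɔruk/ underlyingly.

/lafɔruk/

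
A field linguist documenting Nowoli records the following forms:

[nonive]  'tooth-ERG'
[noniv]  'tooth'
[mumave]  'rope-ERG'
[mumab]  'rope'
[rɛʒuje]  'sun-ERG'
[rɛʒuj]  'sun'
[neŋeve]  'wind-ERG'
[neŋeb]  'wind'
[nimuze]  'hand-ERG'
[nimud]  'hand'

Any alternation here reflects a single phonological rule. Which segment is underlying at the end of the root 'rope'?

/b/

The root 'rope' surfaces as [mumave] and [mumab], with a stem-final [v] ~ [b] alternation.
But 'tooth' keeps [v] in both environments ([nonive], [noniv]), so there is no rule changing /v/ to [b] in isolation.
The alternation reflects intervocalic spirantization: voiced stops become fricatives between vowels. /b/ is underlying.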